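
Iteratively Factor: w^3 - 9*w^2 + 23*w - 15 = (w - 3)*(w^2 - 6*w + 5) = (w - 3)*(w - 1)*(w - 5)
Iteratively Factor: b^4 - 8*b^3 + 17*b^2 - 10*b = (b - 2)*(b^3 - 6*b^2 + 5*b) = (b - 5)*(b - 2)*(b^2 - b) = (b - 5)*(b - 2)*(b - 1)*(b)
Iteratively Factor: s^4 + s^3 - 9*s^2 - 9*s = (s + 1)*(s^3 - 9*s) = s*(s + 1)*(s^2 - 9) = s*(s - 3)*(s + 1)*(s + 3)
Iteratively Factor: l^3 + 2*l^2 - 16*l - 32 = (l - 4)*(l^2 + 6*l + 8) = (l - 4)*(l + 4)*(l + 2)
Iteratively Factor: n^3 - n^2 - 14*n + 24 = (n - 3)*(n^2 + 2*n - 8) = (n - 3)*(n - 2)*(n + 4)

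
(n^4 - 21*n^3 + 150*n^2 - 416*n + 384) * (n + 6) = n^5 - 15*n^4 + 24*n^3 + 484*n^2 - 2112*n + 2304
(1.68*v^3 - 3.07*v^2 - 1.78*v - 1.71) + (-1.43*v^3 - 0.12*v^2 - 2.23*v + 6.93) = 0.25*v^3 - 3.19*v^2 - 4.01*v + 5.22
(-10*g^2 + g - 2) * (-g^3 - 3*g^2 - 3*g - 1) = 10*g^5 + 29*g^4 + 29*g^3 + 13*g^2 + 5*g + 2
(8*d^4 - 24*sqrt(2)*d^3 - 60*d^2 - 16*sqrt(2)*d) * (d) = 8*d^5 - 24*sqrt(2)*d^4 - 60*d^3 - 16*sqrt(2)*d^2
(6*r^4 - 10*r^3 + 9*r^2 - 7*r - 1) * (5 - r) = -6*r^5 + 40*r^4 - 59*r^3 + 52*r^2 - 34*r - 5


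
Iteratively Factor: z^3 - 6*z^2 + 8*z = (z - 4)*(z^2 - 2*z) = z*(z - 4)*(z - 2)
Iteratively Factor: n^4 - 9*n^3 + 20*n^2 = (n)*(n^3 - 9*n^2 + 20*n) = n^2*(n^2 - 9*n + 20) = n^2*(n - 5)*(n - 4)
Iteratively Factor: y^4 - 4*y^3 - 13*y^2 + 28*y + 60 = (y - 3)*(y^3 - y^2 - 16*y - 20) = (y - 3)*(y + 2)*(y^2 - 3*y - 10) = (y - 5)*(y - 3)*(y + 2)*(y + 2)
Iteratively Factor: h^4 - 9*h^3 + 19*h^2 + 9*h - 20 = (h - 4)*(h^3 - 5*h^2 - h + 5) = (h - 4)*(h - 1)*(h^2 - 4*h - 5) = (h - 5)*(h - 4)*(h - 1)*(h + 1)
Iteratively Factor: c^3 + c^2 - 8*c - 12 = (c + 2)*(c^2 - c - 6) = (c + 2)^2*(c - 3)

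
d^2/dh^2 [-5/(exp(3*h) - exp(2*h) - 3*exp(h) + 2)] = 5*(-2*(-3*exp(2*h) + 2*exp(h) + 3)^2*exp(h) + (9*exp(2*h) - 4*exp(h) - 3)*(exp(3*h) - exp(2*h) - 3*exp(h) + 2))*exp(h)/(exp(3*h) - exp(2*h) - 3*exp(h) + 2)^3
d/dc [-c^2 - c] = -2*c - 1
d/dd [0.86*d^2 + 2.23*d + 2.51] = 1.72*d + 2.23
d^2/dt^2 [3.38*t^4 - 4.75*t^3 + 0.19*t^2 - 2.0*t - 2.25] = 40.56*t^2 - 28.5*t + 0.38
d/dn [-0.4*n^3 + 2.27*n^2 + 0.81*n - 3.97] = -1.2*n^2 + 4.54*n + 0.81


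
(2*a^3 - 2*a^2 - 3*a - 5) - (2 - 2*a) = 2*a^3 - 2*a^2 - a - 7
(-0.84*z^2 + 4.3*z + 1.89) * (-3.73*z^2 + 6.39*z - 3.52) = 3.1332*z^4 - 21.4066*z^3 + 23.3841*z^2 - 3.0589*z - 6.6528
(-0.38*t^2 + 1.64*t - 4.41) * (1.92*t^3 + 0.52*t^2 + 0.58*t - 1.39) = -0.7296*t^5 + 2.9512*t^4 - 7.8348*t^3 - 0.8138*t^2 - 4.8374*t + 6.1299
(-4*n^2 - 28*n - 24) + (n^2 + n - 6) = -3*n^2 - 27*n - 30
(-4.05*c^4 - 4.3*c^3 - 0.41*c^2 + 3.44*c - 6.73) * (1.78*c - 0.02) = -7.209*c^5 - 7.573*c^4 - 0.6438*c^3 + 6.1314*c^2 - 12.0482*c + 0.1346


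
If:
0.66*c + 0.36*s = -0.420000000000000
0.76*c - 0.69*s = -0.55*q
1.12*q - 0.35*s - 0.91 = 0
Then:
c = -0.61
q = 0.80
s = -0.04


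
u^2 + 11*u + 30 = (u + 5)*(u + 6)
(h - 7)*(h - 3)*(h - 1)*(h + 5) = h^4 - 6*h^3 - 24*h^2 + 134*h - 105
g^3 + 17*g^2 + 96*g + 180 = (g + 5)*(g + 6)^2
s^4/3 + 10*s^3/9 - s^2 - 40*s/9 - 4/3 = (s/3 + 1)*(s - 2)*(s + 1/3)*(s + 2)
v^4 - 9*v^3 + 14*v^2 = v^2*(v - 7)*(v - 2)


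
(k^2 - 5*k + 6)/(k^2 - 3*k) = (k - 2)/k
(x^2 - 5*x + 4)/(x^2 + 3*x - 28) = (x - 1)/(x + 7)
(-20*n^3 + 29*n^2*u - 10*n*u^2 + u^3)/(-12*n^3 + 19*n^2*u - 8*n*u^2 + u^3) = (-5*n + u)/(-3*n + u)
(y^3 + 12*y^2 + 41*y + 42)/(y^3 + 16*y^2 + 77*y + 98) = (y + 3)/(y + 7)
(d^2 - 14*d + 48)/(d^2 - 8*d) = (d - 6)/d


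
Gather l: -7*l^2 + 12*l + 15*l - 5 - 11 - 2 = -7*l^2 + 27*l - 18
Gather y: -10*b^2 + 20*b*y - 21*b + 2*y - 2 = -10*b^2 - 21*b + y*(20*b + 2) - 2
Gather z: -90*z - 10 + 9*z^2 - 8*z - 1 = 9*z^2 - 98*z - 11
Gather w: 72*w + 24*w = 96*w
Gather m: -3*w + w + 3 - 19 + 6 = -2*w - 10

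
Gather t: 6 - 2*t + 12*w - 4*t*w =t*(-4*w - 2) + 12*w + 6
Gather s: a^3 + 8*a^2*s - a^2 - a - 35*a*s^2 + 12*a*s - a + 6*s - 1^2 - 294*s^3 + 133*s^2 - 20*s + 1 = a^3 - a^2 - 2*a - 294*s^3 + s^2*(133 - 35*a) + s*(8*a^2 + 12*a - 14)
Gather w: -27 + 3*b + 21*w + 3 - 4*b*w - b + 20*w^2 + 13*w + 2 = 2*b + 20*w^2 + w*(34 - 4*b) - 22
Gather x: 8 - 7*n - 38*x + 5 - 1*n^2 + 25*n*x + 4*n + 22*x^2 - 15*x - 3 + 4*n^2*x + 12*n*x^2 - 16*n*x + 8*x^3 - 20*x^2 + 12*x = -n^2 - 3*n + 8*x^3 + x^2*(12*n + 2) + x*(4*n^2 + 9*n - 41) + 10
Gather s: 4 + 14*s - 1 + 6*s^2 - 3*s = 6*s^2 + 11*s + 3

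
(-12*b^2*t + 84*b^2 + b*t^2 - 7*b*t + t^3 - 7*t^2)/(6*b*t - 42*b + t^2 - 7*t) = (-12*b^2 + b*t + t^2)/(6*b + t)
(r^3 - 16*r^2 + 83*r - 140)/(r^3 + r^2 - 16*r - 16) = (r^2 - 12*r + 35)/(r^2 + 5*r + 4)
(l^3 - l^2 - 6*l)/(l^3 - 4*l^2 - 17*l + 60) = l*(l + 2)/(l^2 - l - 20)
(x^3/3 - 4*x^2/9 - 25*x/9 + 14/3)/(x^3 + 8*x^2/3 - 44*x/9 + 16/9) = (3*x^3 - 4*x^2 - 25*x + 42)/(9*x^3 + 24*x^2 - 44*x + 16)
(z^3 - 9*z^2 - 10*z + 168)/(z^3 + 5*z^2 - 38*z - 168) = (z - 7)/(z + 7)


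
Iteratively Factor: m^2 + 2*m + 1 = (m + 1)*(m + 1)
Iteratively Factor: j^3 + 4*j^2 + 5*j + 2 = (j + 1)*(j^2 + 3*j + 2) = (j + 1)^2*(j + 2)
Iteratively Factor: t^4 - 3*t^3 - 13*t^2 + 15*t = (t - 1)*(t^3 - 2*t^2 - 15*t) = (t - 1)*(t + 3)*(t^2 - 5*t) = t*(t - 1)*(t + 3)*(t - 5)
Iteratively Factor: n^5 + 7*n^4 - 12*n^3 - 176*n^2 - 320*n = (n + 4)*(n^4 + 3*n^3 - 24*n^2 - 80*n) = (n - 5)*(n + 4)*(n^3 + 8*n^2 + 16*n) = (n - 5)*(n + 4)^2*(n^2 + 4*n) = (n - 5)*(n + 4)^3*(n)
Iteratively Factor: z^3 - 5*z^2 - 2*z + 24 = (z - 3)*(z^2 - 2*z - 8) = (z - 3)*(z + 2)*(z - 4)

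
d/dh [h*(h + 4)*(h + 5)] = 3*h^2 + 18*h + 20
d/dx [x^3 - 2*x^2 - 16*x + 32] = 3*x^2 - 4*x - 16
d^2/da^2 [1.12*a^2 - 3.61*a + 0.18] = 2.24000000000000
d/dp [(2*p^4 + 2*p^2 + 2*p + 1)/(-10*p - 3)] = 4*(-15*p^4 - 6*p^3 - 5*p^2 - 3*p + 1)/(100*p^2 + 60*p + 9)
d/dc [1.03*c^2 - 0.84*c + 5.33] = 2.06*c - 0.84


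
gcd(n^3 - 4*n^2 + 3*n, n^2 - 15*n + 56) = 1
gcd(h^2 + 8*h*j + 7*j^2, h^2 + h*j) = h + j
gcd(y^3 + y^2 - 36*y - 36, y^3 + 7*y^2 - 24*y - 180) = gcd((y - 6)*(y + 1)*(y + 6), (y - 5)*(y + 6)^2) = y + 6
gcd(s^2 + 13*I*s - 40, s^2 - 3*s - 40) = 1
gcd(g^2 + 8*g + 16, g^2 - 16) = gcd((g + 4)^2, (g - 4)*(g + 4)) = g + 4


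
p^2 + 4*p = p*(p + 4)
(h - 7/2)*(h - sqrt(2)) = h^2 - 7*h/2 - sqrt(2)*h + 7*sqrt(2)/2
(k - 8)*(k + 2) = k^2 - 6*k - 16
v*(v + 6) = v^2 + 6*v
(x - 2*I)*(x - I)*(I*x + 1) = I*x^3 + 4*x^2 - 5*I*x - 2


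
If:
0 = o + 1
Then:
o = -1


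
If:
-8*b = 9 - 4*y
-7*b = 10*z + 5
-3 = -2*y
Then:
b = -3/8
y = 3/2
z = -19/80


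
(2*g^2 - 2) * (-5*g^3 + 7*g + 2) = -10*g^5 + 24*g^3 + 4*g^2 - 14*g - 4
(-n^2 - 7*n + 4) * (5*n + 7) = -5*n^3 - 42*n^2 - 29*n + 28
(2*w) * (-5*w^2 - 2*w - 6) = -10*w^3 - 4*w^2 - 12*w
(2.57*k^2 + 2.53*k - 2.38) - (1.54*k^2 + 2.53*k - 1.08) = 1.03*k^2 - 1.3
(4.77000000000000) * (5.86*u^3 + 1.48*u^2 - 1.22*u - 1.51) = 27.9522*u^3 + 7.0596*u^2 - 5.8194*u - 7.2027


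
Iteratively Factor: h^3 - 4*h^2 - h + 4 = (h - 1)*(h^2 - 3*h - 4) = (h - 4)*(h - 1)*(h + 1)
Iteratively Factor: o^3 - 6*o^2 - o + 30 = (o - 3)*(o^2 - 3*o - 10) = (o - 5)*(o - 3)*(o + 2)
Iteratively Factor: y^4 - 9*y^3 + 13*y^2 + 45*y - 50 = (y - 5)*(y^3 - 4*y^2 - 7*y + 10) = (y - 5)^2*(y^2 + y - 2) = (y - 5)^2*(y - 1)*(y + 2)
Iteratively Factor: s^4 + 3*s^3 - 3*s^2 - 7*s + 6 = (s - 1)*(s^3 + 4*s^2 + s - 6) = (s - 1)^2*(s^2 + 5*s + 6) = (s - 1)^2*(s + 2)*(s + 3)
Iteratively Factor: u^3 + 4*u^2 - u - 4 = (u + 1)*(u^2 + 3*u - 4) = (u - 1)*(u + 1)*(u + 4)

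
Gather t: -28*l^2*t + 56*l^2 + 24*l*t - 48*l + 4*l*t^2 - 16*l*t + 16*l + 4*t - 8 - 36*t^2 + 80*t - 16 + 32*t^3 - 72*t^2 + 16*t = 56*l^2 - 32*l + 32*t^3 + t^2*(4*l - 108) + t*(-28*l^2 + 8*l + 100) - 24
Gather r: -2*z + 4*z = 2*z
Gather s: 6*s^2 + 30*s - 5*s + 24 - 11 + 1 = 6*s^2 + 25*s + 14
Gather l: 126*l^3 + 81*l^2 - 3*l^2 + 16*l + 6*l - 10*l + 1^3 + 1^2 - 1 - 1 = 126*l^3 + 78*l^2 + 12*l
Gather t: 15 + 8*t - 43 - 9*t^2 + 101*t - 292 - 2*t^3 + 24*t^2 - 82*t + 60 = -2*t^3 + 15*t^2 + 27*t - 260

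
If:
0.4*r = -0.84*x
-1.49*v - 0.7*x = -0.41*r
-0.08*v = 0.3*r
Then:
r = 0.00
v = 0.00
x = 0.00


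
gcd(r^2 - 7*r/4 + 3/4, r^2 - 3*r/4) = r - 3/4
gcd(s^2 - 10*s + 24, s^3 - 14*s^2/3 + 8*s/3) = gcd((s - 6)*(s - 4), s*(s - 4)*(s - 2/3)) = s - 4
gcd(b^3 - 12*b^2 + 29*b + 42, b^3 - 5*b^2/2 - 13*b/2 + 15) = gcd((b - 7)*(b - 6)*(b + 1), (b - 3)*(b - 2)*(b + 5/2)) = 1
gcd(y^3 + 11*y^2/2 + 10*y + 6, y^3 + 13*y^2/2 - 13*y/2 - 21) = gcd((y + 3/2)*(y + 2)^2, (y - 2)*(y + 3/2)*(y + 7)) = y + 3/2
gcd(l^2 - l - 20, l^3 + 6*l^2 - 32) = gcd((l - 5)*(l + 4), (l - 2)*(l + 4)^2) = l + 4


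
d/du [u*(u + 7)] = 2*u + 7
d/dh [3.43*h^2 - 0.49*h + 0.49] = 6.86*h - 0.49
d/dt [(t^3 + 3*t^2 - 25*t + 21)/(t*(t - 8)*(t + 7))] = 2*(-2*t^2 - 3*t + 12)/(t^2*(t^2 - 16*t + 64))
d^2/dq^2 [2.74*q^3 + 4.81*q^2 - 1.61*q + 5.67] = 16.44*q + 9.62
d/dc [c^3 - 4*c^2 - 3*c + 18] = 3*c^2 - 8*c - 3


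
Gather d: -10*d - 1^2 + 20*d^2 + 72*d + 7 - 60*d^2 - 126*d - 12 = -40*d^2 - 64*d - 6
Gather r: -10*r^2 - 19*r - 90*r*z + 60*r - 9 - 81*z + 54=-10*r^2 + r*(41 - 90*z) - 81*z + 45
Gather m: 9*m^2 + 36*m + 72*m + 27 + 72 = 9*m^2 + 108*m + 99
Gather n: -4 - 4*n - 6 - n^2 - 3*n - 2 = -n^2 - 7*n - 12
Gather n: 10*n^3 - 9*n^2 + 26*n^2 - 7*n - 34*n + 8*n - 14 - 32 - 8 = 10*n^3 + 17*n^2 - 33*n - 54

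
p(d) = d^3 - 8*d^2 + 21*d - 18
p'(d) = 3*d^2 - 16*d + 21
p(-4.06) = -302.05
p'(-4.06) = 135.41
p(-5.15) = -474.92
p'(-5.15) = 182.97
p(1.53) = -1.02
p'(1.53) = 3.54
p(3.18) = 0.04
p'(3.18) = 0.46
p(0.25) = -13.23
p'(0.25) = 17.19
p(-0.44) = -28.87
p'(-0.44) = 28.62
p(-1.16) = -54.69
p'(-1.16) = 43.60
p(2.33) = 0.15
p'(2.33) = 0.01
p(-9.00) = -1584.00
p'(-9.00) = 408.00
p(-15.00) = -5508.00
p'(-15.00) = 936.00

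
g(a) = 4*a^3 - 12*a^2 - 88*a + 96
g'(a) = 12*a^2 - 24*a - 88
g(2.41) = -129.79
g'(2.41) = -76.14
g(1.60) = -59.14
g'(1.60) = -95.68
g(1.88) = -85.27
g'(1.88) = -90.71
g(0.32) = 66.74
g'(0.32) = -94.45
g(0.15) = 82.54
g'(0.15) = -91.33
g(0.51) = 48.53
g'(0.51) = -97.12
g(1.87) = -84.37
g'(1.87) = -90.92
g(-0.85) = 159.67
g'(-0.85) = -58.93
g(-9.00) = -3000.00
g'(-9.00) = 1100.00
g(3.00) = -168.00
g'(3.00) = -52.00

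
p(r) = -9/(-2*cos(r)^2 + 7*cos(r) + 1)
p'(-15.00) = 1.96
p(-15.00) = 1.64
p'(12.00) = 0.58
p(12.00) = -1.64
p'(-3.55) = -0.75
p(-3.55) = 1.27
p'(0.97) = -1.89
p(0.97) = -2.08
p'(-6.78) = 0.48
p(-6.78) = -1.60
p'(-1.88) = 40.72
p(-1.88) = 6.84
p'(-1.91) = 29.41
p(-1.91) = 5.80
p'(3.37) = 0.37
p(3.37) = 1.17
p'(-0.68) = 0.80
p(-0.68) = -1.72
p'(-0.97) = 1.89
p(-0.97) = -2.08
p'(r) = -9*(-4*sin(r)*cos(r) + 7*sin(r))/(-2*cos(r)^2 + 7*cos(r) + 1)^2 = 9*(4*cos(r) - 7)*sin(r)/(7*cos(r) - cos(2*r))^2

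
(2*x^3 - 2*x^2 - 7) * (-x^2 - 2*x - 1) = -2*x^5 - 2*x^4 + 2*x^3 + 9*x^2 + 14*x + 7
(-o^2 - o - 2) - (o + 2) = -o^2 - 2*o - 4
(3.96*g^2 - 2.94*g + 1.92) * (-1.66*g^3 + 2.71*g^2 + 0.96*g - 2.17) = -6.5736*g^5 + 15.612*g^4 - 7.353*g^3 - 6.2124*g^2 + 8.223*g - 4.1664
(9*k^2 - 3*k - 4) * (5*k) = 45*k^3 - 15*k^2 - 20*k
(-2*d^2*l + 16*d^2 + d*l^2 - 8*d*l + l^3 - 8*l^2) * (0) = 0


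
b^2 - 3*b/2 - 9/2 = (b - 3)*(b + 3/2)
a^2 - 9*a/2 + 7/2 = (a - 7/2)*(a - 1)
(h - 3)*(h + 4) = h^2 + h - 12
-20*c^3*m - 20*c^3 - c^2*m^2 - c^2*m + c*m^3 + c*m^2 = (-5*c + m)*(4*c + m)*(c*m + c)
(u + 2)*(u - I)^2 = u^3 + 2*u^2 - 2*I*u^2 - u - 4*I*u - 2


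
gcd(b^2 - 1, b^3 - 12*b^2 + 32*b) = 1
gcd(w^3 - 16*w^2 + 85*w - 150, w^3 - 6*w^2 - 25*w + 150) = w^2 - 11*w + 30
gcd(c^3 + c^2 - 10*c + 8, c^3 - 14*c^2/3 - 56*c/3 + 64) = c + 4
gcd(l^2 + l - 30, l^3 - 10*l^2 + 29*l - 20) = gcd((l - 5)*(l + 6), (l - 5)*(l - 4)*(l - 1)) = l - 5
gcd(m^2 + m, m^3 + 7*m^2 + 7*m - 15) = 1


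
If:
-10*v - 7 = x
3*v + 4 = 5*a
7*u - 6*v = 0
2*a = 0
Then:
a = 0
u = -8/7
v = -4/3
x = 19/3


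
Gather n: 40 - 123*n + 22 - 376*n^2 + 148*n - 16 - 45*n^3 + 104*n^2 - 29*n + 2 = -45*n^3 - 272*n^2 - 4*n + 48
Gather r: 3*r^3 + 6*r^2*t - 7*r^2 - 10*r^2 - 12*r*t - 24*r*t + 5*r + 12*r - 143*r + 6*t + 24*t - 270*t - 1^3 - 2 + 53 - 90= 3*r^3 + r^2*(6*t - 17) + r*(-36*t - 126) - 240*t - 40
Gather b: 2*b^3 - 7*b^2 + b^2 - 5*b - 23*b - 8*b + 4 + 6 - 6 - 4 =2*b^3 - 6*b^2 - 36*b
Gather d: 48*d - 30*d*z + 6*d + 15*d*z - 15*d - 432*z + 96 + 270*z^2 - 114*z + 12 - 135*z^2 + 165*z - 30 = d*(39 - 15*z) + 135*z^2 - 381*z + 78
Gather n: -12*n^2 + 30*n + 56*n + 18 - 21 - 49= -12*n^2 + 86*n - 52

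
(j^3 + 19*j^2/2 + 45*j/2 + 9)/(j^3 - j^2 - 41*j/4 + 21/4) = 2*(2*j^2 + 13*j + 6)/(4*j^2 - 16*j + 7)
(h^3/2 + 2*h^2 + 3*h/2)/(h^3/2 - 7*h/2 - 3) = h*(h + 3)/(h^2 - h - 6)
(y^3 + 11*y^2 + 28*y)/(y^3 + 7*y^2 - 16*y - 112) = y/(y - 4)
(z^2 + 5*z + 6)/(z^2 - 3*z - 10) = (z + 3)/(z - 5)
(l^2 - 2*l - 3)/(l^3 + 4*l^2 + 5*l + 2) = (l - 3)/(l^2 + 3*l + 2)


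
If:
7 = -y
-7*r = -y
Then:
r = -1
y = -7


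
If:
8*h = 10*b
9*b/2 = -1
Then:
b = -2/9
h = -5/18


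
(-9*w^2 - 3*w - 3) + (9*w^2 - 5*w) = -8*w - 3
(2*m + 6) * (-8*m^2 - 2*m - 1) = -16*m^3 - 52*m^2 - 14*m - 6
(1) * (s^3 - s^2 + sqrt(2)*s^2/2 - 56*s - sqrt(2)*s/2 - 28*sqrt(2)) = s^3 - s^2 + sqrt(2)*s^2/2 - 56*s - sqrt(2)*s/2 - 28*sqrt(2)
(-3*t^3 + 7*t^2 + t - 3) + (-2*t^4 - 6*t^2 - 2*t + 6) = -2*t^4 - 3*t^3 + t^2 - t + 3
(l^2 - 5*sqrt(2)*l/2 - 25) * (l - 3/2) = l^3 - 5*sqrt(2)*l^2/2 - 3*l^2/2 - 25*l + 15*sqrt(2)*l/4 + 75/2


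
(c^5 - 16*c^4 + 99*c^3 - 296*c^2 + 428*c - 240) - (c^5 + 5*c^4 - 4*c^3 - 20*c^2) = -21*c^4 + 103*c^3 - 276*c^2 + 428*c - 240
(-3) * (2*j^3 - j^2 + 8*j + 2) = -6*j^3 + 3*j^2 - 24*j - 6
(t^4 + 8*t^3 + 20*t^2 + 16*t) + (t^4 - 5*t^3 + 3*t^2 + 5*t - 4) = 2*t^4 + 3*t^3 + 23*t^2 + 21*t - 4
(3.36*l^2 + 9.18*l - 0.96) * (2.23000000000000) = 7.4928*l^2 + 20.4714*l - 2.1408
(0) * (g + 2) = 0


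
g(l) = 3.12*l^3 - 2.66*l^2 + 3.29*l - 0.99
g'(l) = 9.36*l^2 - 5.32*l + 3.29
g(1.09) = 3.48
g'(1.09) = 8.61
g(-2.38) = -65.95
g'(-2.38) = 68.97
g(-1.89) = -37.77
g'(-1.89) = 46.78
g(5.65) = 495.41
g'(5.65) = 272.03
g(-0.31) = -2.36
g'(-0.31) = 5.84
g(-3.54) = -184.38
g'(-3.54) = 139.42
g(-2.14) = -50.79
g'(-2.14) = 57.54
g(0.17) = -0.49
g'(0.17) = 2.66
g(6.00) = 596.91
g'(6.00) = 308.33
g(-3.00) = -119.04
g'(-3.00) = 103.49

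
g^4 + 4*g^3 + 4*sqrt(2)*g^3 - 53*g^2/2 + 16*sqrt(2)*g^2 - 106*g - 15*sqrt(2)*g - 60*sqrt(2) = (g + 4)*(g - 5*sqrt(2)/2)*(g + sqrt(2)/2)*(g + 6*sqrt(2))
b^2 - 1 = (b - 1)*(b + 1)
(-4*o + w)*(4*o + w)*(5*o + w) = -80*o^3 - 16*o^2*w + 5*o*w^2 + w^3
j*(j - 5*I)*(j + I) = j^3 - 4*I*j^2 + 5*j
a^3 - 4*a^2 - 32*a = a*(a - 8)*(a + 4)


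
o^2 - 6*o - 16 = (o - 8)*(o + 2)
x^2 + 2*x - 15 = (x - 3)*(x + 5)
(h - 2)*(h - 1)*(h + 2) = h^3 - h^2 - 4*h + 4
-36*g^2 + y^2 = (-6*g + y)*(6*g + y)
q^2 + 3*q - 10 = (q - 2)*(q + 5)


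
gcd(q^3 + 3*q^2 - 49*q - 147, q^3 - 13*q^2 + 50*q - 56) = q - 7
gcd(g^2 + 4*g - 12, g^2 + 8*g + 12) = g + 6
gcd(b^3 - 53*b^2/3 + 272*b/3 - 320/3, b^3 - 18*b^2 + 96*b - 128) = b^2 - 16*b + 64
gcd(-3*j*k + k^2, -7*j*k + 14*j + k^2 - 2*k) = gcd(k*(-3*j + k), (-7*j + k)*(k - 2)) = 1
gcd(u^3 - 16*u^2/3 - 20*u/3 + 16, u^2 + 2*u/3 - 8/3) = u^2 + 2*u/3 - 8/3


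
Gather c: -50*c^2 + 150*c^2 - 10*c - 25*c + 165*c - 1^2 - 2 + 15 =100*c^2 + 130*c + 12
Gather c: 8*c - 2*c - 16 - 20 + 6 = 6*c - 30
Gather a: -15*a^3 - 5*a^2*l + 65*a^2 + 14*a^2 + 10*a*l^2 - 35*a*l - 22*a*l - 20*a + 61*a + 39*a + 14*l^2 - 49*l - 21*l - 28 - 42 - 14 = -15*a^3 + a^2*(79 - 5*l) + a*(10*l^2 - 57*l + 80) + 14*l^2 - 70*l - 84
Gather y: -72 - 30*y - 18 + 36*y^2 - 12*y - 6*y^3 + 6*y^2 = -6*y^3 + 42*y^2 - 42*y - 90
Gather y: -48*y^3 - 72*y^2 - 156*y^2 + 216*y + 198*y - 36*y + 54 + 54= -48*y^3 - 228*y^2 + 378*y + 108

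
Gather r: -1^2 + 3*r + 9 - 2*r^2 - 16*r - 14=-2*r^2 - 13*r - 6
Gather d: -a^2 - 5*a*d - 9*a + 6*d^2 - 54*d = -a^2 - 9*a + 6*d^2 + d*(-5*a - 54)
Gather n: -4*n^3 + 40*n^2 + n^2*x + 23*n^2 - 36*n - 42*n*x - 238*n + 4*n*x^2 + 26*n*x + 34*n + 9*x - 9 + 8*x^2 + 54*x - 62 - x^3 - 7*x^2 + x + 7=-4*n^3 + n^2*(x + 63) + n*(4*x^2 - 16*x - 240) - x^3 + x^2 + 64*x - 64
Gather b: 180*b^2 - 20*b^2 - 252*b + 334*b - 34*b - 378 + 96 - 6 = 160*b^2 + 48*b - 288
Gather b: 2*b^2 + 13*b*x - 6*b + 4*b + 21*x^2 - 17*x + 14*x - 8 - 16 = 2*b^2 + b*(13*x - 2) + 21*x^2 - 3*x - 24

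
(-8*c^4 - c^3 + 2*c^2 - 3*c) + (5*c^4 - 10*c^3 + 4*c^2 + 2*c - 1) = -3*c^4 - 11*c^3 + 6*c^2 - c - 1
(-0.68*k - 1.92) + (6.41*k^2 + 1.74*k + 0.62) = 6.41*k^2 + 1.06*k - 1.3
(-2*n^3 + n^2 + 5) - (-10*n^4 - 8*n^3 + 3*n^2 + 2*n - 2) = 10*n^4 + 6*n^3 - 2*n^2 - 2*n + 7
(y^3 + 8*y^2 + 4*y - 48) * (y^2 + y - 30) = y^5 + 9*y^4 - 18*y^3 - 284*y^2 - 168*y + 1440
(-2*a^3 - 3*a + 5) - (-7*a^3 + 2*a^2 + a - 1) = 5*a^3 - 2*a^2 - 4*a + 6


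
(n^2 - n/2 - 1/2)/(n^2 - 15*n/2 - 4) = (n - 1)/(n - 8)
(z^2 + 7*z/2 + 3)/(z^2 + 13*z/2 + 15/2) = (z + 2)/(z + 5)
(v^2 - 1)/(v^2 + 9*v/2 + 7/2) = 2*(v - 1)/(2*v + 7)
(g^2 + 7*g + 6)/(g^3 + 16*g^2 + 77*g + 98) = (g^2 + 7*g + 6)/(g^3 + 16*g^2 + 77*g + 98)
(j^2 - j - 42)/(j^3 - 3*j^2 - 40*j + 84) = 1/(j - 2)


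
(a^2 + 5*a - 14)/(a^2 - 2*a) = (a + 7)/a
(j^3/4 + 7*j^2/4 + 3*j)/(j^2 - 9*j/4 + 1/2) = j*(j^2 + 7*j + 12)/(4*j^2 - 9*j + 2)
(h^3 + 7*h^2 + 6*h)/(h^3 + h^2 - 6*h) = (h^2 + 7*h + 6)/(h^2 + h - 6)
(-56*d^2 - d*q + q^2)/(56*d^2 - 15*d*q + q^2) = (7*d + q)/(-7*d + q)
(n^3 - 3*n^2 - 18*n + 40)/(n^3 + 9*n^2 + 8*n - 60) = (n^2 - n - 20)/(n^2 + 11*n + 30)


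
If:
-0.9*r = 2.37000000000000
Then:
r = -2.63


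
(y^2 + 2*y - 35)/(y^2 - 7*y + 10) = (y + 7)/(y - 2)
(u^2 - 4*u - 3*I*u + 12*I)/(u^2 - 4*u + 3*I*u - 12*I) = (u - 3*I)/(u + 3*I)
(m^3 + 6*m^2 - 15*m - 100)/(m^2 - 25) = (m^2 + m - 20)/(m - 5)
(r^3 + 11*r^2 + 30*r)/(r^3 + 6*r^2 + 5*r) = (r + 6)/(r + 1)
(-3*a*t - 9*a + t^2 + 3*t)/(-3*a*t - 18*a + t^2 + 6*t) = (t + 3)/(t + 6)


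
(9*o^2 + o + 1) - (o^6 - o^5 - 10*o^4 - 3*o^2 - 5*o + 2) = -o^6 + o^5 + 10*o^4 + 12*o^2 + 6*o - 1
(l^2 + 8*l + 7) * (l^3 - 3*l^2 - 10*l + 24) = l^5 + 5*l^4 - 27*l^3 - 77*l^2 + 122*l + 168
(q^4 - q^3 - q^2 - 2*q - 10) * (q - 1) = q^5 - 2*q^4 - q^2 - 8*q + 10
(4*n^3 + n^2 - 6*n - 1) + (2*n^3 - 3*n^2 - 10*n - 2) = 6*n^3 - 2*n^2 - 16*n - 3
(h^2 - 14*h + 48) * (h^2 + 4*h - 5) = h^4 - 10*h^3 - 13*h^2 + 262*h - 240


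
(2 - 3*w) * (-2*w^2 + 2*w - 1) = 6*w^3 - 10*w^2 + 7*w - 2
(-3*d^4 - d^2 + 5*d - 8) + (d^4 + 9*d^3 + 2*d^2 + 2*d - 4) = -2*d^4 + 9*d^3 + d^2 + 7*d - 12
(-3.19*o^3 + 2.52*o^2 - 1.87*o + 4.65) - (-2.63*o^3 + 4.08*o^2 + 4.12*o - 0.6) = -0.56*o^3 - 1.56*o^2 - 5.99*o + 5.25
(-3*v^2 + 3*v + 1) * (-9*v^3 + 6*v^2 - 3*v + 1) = 27*v^5 - 45*v^4 + 18*v^3 - 6*v^2 + 1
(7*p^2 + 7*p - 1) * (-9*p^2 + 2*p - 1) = -63*p^4 - 49*p^3 + 16*p^2 - 9*p + 1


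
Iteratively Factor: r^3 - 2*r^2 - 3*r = (r)*(r^2 - 2*r - 3) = r*(r - 3)*(r + 1)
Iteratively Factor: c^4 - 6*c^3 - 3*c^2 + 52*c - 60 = (c - 2)*(c^3 - 4*c^2 - 11*c + 30) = (c - 5)*(c - 2)*(c^2 + c - 6) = (c - 5)*(c - 2)^2*(c + 3)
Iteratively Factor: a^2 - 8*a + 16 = (a - 4)*(a - 4)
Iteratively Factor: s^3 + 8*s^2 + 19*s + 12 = (s + 1)*(s^2 + 7*s + 12) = (s + 1)*(s + 3)*(s + 4)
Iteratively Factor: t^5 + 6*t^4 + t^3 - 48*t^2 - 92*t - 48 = (t + 4)*(t^4 + 2*t^3 - 7*t^2 - 20*t - 12) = (t + 2)*(t + 4)*(t^3 - 7*t - 6) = (t - 3)*(t + 2)*(t + 4)*(t^2 + 3*t + 2) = (t - 3)*(t + 1)*(t + 2)*(t + 4)*(t + 2)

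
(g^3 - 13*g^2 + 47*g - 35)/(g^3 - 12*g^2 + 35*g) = (g - 1)/g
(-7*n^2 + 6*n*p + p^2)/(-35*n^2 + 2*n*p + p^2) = (-n + p)/(-5*n + p)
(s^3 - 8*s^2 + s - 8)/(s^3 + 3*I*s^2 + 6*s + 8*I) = (s^2 - s*(8 + I) + 8*I)/(s^2 + 2*I*s + 8)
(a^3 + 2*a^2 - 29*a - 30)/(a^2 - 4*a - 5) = a + 6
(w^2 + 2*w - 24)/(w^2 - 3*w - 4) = (w + 6)/(w + 1)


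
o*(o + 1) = o^2 + o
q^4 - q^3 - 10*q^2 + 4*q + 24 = (q - 3)*(q - 2)*(q + 2)^2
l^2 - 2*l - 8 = (l - 4)*(l + 2)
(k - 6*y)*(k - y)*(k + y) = k^3 - 6*k^2*y - k*y^2 + 6*y^3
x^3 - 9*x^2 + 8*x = x*(x - 8)*(x - 1)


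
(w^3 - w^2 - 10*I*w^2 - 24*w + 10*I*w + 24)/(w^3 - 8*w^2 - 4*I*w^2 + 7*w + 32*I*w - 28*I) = (w - 6*I)/(w - 7)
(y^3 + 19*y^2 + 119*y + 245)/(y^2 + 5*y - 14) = (y^2 + 12*y + 35)/(y - 2)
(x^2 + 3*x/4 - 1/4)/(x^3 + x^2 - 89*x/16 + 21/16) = 4*(x + 1)/(4*x^2 + 5*x - 21)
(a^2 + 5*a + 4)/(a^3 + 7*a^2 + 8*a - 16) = (a + 1)/(a^2 + 3*a - 4)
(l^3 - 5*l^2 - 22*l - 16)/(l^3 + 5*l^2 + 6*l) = (l^2 - 7*l - 8)/(l*(l + 3))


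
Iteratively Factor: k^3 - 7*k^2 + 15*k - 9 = (k - 3)*(k^2 - 4*k + 3) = (k - 3)*(k - 1)*(k - 3)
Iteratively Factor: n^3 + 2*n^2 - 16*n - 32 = (n + 2)*(n^2 - 16) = (n - 4)*(n + 2)*(n + 4)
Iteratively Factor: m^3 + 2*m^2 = (m + 2)*(m^2) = m*(m + 2)*(m)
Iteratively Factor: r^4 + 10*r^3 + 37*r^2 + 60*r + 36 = (r + 2)*(r^3 + 8*r^2 + 21*r + 18) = (r + 2)*(r + 3)*(r^2 + 5*r + 6) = (r + 2)^2*(r + 3)*(r + 3)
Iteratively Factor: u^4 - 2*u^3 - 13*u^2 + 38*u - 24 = (u - 1)*(u^3 - u^2 - 14*u + 24) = (u - 2)*(u - 1)*(u^2 + u - 12) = (u - 2)*(u - 1)*(u + 4)*(u - 3)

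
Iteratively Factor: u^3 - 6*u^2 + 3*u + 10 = (u - 2)*(u^2 - 4*u - 5) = (u - 2)*(u + 1)*(u - 5)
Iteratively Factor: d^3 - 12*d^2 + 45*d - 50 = (d - 5)*(d^2 - 7*d + 10) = (d - 5)*(d - 2)*(d - 5)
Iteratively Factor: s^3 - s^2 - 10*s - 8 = (s + 2)*(s^2 - 3*s - 4) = (s + 1)*(s + 2)*(s - 4)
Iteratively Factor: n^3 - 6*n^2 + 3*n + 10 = (n - 2)*(n^2 - 4*n - 5) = (n - 2)*(n + 1)*(n - 5)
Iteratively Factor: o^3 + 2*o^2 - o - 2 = (o + 2)*(o^2 - 1) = (o + 1)*(o + 2)*(o - 1)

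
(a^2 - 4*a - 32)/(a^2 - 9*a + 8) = (a + 4)/(a - 1)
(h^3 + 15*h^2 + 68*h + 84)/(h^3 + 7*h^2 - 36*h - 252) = (h + 2)/(h - 6)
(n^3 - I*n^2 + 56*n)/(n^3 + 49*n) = (n - 8*I)/(n - 7*I)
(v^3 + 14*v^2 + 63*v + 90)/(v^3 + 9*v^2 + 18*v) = (v + 5)/v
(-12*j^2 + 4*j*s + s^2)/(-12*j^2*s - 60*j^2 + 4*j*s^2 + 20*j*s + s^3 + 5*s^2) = 1/(s + 5)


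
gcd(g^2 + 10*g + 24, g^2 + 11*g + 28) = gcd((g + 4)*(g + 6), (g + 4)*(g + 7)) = g + 4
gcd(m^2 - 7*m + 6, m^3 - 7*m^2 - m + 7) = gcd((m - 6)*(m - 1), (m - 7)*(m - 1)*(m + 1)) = m - 1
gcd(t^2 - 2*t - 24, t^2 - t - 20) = t + 4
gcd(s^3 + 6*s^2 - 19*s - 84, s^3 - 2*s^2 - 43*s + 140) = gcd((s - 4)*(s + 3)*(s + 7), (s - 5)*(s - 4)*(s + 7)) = s^2 + 3*s - 28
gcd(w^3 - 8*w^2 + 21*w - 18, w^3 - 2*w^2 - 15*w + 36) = w^2 - 6*w + 9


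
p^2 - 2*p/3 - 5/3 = (p - 5/3)*(p + 1)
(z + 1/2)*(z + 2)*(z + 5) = z^3 + 15*z^2/2 + 27*z/2 + 5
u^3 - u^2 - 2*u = u*(u - 2)*(u + 1)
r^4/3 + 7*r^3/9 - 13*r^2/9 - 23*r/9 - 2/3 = (r/3 + 1/3)*(r - 2)*(r + 1/3)*(r + 3)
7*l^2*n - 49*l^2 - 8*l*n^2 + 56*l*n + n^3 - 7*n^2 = (-7*l + n)*(-l + n)*(n - 7)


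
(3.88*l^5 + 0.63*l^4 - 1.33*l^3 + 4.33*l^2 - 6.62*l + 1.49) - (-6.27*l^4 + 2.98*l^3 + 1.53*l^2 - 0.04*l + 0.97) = 3.88*l^5 + 6.9*l^4 - 4.31*l^3 + 2.8*l^2 - 6.58*l + 0.52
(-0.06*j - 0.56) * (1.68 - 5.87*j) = 0.3522*j^2 + 3.1864*j - 0.9408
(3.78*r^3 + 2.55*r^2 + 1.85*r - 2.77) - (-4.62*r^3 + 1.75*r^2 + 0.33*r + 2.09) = 8.4*r^3 + 0.8*r^2 + 1.52*r - 4.86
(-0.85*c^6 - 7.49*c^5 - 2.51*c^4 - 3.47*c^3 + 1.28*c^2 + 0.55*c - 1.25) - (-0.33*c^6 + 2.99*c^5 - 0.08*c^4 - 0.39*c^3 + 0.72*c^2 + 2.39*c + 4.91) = -0.52*c^6 - 10.48*c^5 - 2.43*c^4 - 3.08*c^3 + 0.56*c^2 - 1.84*c - 6.16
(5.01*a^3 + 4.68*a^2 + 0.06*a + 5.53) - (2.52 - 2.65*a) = 5.01*a^3 + 4.68*a^2 + 2.71*a + 3.01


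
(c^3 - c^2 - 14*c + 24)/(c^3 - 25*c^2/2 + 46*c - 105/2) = 2*(c^2 + 2*c - 8)/(2*c^2 - 19*c + 35)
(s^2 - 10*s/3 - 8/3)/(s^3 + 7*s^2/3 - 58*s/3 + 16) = (3*s^2 - 10*s - 8)/(3*s^3 + 7*s^2 - 58*s + 48)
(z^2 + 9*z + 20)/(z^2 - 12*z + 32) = (z^2 + 9*z + 20)/(z^2 - 12*z + 32)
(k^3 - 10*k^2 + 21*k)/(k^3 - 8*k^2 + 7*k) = (k - 3)/(k - 1)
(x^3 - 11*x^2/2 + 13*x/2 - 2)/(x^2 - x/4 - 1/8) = 4*(x^2 - 5*x + 4)/(4*x + 1)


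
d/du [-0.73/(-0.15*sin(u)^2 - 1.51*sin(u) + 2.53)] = -(0.219*sin(u) + 1.1023)*cos(u)/(0.15*sin(u)^2 + 1.51*sin(u) - 2.53)^2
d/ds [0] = 0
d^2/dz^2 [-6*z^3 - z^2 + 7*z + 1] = -36*z - 2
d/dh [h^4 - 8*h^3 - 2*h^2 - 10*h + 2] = 4*h^3 - 24*h^2 - 4*h - 10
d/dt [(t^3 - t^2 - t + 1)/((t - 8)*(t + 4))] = (t^4 - 8*t^3 - 91*t^2 + 62*t + 36)/(t^4 - 8*t^3 - 48*t^2 + 256*t + 1024)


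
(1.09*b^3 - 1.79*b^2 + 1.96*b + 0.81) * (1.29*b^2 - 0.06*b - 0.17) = 1.4061*b^5 - 2.3745*b^4 + 2.4505*b^3 + 1.2316*b^2 - 0.3818*b - 0.1377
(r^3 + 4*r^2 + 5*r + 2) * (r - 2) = r^4 + 2*r^3 - 3*r^2 - 8*r - 4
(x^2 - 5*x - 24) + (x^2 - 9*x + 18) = 2*x^2 - 14*x - 6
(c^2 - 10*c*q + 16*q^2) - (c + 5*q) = c^2 - 10*c*q - c + 16*q^2 - 5*q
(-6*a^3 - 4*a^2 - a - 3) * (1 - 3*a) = 18*a^4 + 6*a^3 - a^2 + 8*a - 3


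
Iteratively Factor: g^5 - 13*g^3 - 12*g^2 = (g - 4)*(g^4 + 4*g^3 + 3*g^2) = (g - 4)*(g + 3)*(g^3 + g^2) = g*(g - 4)*(g + 3)*(g^2 + g) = g*(g - 4)*(g + 1)*(g + 3)*(g)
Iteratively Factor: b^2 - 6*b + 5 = (b - 1)*(b - 5)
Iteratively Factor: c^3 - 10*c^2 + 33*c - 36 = (c - 3)*(c^2 - 7*c + 12) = (c - 4)*(c - 3)*(c - 3)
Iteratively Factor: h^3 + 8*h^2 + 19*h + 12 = (h + 4)*(h^2 + 4*h + 3) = (h + 1)*(h + 4)*(h + 3)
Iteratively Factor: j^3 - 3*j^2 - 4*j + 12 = (j - 2)*(j^2 - j - 6) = (j - 2)*(j + 2)*(j - 3)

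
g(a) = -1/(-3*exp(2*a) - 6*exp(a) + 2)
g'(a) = -(6*exp(2*a) + 6*exp(a))/(-3*exp(2*a) - 6*exp(a) + 2)^2 = -6*(exp(a) + 1)*exp(a)/(3*exp(2*a) + 6*exp(a) - 2)^2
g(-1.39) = -3.13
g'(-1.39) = -18.29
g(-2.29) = -0.73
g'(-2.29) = -0.36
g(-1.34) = -4.48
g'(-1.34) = -39.78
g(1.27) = 0.02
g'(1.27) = -0.03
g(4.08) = 0.00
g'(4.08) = -0.00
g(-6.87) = -0.50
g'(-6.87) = -0.00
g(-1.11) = 3.30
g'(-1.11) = -28.60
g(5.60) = 0.00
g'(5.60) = -0.00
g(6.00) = 0.00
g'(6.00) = 0.00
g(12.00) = 0.00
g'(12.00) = 0.00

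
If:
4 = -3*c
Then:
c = -4/3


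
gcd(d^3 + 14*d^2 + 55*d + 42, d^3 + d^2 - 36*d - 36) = d^2 + 7*d + 6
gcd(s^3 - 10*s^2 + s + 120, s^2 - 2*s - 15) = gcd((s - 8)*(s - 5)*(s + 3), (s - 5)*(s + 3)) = s^2 - 2*s - 15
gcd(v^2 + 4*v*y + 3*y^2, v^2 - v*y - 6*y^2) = 1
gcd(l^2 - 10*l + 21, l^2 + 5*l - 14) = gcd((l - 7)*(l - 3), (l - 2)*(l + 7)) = 1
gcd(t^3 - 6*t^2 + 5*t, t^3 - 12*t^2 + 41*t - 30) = t^2 - 6*t + 5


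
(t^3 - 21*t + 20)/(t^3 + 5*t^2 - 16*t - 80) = (t - 1)/(t + 4)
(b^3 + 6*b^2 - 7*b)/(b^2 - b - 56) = b*(b - 1)/(b - 8)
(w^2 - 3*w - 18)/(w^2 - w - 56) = (-w^2 + 3*w + 18)/(-w^2 + w + 56)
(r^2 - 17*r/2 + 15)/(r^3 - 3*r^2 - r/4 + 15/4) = 2*(r - 6)/(2*r^2 - r - 3)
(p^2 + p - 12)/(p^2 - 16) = (p - 3)/(p - 4)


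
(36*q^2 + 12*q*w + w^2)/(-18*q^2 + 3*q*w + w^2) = (-6*q - w)/(3*q - w)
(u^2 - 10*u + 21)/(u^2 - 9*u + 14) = (u - 3)/(u - 2)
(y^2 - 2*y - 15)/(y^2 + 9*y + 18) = (y - 5)/(y + 6)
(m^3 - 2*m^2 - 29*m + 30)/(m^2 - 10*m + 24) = (m^2 + 4*m - 5)/(m - 4)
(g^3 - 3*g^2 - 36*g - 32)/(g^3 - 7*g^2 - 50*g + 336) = (g^2 + 5*g + 4)/(g^2 + g - 42)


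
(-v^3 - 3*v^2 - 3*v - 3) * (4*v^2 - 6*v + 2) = -4*v^5 - 6*v^4 + 4*v^3 + 12*v - 6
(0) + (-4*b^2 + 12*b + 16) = -4*b^2 + 12*b + 16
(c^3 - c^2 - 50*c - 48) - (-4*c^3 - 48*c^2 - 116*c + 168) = 5*c^3 + 47*c^2 + 66*c - 216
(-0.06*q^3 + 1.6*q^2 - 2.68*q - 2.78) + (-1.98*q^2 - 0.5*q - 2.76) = -0.06*q^3 - 0.38*q^2 - 3.18*q - 5.54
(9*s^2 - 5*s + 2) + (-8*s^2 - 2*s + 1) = s^2 - 7*s + 3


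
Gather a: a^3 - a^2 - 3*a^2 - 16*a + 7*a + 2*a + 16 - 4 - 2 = a^3 - 4*a^2 - 7*a + 10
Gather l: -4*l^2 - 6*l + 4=-4*l^2 - 6*l + 4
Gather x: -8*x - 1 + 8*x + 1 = 0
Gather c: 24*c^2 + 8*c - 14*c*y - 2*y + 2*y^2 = 24*c^2 + c*(8 - 14*y) + 2*y^2 - 2*y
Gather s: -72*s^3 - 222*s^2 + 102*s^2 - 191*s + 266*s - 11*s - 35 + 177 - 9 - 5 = -72*s^3 - 120*s^2 + 64*s + 128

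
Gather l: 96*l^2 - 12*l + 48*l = 96*l^2 + 36*l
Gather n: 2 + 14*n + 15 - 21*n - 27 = -7*n - 10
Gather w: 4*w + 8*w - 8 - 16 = 12*w - 24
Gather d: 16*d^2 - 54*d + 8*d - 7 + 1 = 16*d^2 - 46*d - 6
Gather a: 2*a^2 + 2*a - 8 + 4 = 2*a^2 + 2*a - 4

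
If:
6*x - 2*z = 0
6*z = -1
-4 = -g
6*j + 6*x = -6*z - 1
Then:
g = 4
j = 1/18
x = -1/18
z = -1/6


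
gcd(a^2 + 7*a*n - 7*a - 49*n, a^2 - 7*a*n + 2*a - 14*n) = 1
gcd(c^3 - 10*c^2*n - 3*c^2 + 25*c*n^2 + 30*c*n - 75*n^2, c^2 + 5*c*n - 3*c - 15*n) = c - 3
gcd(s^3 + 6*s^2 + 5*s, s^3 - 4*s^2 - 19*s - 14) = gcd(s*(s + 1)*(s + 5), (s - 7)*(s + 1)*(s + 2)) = s + 1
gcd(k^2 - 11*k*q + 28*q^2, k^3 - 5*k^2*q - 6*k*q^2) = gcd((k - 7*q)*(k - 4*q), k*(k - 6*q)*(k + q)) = 1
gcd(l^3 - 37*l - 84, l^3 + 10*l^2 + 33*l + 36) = l^2 + 7*l + 12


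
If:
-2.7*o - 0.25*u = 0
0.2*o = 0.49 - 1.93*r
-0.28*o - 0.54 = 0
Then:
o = -1.93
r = 0.45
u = 20.83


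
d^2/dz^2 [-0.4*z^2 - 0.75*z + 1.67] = -0.800000000000000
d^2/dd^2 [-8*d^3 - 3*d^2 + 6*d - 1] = -48*d - 6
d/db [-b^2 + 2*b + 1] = 2 - 2*b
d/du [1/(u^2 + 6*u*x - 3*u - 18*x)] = (-2*u - 6*x + 3)/(u^2 + 6*u*x - 3*u - 18*x)^2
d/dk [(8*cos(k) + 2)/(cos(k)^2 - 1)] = 4*(cos(k) + cos(2*k) + 3)/sin(k)^3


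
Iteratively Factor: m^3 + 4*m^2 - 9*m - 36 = (m - 3)*(m^2 + 7*m + 12) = (m - 3)*(m + 3)*(m + 4)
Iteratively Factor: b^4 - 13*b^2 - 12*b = (b)*(b^3 - 13*b - 12) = b*(b - 4)*(b^2 + 4*b + 3) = b*(b - 4)*(b + 3)*(b + 1)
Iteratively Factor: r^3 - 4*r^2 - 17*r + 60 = (r - 5)*(r^2 + r - 12) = (r - 5)*(r + 4)*(r - 3)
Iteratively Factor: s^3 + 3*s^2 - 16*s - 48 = (s + 3)*(s^2 - 16) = (s - 4)*(s + 3)*(s + 4)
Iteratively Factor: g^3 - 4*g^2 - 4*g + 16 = (g - 2)*(g^2 - 2*g - 8) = (g - 2)*(g + 2)*(g - 4)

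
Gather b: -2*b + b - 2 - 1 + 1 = -b - 2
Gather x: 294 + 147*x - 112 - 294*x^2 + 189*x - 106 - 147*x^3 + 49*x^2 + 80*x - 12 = -147*x^3 - 245*x^2 + 416*x + 64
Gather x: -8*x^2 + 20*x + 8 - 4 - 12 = -8*x^2 + 20*x - 8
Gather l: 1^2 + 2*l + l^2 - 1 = l^2 + 2*l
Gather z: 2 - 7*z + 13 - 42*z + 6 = 21 - 49*z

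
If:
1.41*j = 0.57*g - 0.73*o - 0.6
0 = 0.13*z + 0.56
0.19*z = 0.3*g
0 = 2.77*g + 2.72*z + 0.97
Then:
No Solution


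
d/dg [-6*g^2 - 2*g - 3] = -12*g - 2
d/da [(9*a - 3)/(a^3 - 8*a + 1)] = 3*(3*a^3 - 24*a - (3*a - 1)*(3*a^2 - 8) + 3)/(a^3 - 8*a + 1)^2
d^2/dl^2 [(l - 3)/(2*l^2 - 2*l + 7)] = 4*((4 - 3*l)*(2*l^2 - 2*l + 7) + 2*(l - 3)*(2*l - 1)^2)/(2*l^2 - 2*l + 7)^3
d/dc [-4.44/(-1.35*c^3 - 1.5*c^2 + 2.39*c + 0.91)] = (-17.982*c^2 - 13.32*c + 10.6116)/(1.35*c^3 + 1.5*c^2 - 2.39*c - 0.91)^2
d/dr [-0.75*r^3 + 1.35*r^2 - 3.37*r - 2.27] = -2.25*r^2 + 2.7*r - 3.37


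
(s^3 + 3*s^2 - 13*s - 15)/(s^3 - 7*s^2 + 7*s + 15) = (s + 5)/(s - 5)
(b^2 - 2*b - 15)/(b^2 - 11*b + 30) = (b + 3)/(b - 6)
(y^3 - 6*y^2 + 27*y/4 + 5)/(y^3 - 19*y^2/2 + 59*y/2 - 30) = (y + 1/2)/(y - 3)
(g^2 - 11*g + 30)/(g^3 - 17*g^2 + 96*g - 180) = 1/(g - 6)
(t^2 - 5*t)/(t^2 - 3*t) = (t - 5)/(t - 3)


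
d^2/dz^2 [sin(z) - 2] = -sin(z)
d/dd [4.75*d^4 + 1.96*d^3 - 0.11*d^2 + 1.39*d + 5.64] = 19.0*d^3 + 5.88*d^2 - 0.22*d + 1.39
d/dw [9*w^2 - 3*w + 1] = 18*w - 3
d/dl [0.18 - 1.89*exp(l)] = -1.89*exp(l)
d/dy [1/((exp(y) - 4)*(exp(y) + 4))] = -2*exp(2*y)/(exp(4*y) - 32*exp(2*y) + 256)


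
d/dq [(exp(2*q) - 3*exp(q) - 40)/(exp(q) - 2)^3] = ((exp(q) - 2)*(2*exp(q) - 3) - 3*exp(2*q) + 9*exp(q) + 120)*exp(q)/(exp(q) - 2)^4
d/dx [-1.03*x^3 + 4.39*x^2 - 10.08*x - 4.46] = -3.09*x^2 + 8.78*x - 10.08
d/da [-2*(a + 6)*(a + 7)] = -4*a - 26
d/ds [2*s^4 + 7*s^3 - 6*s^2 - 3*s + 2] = 8*s^3 + 21*s^2 - 12*s - 3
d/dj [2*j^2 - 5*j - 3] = 4*j - 5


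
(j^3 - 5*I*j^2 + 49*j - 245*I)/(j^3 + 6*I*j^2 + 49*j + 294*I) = (j - 5*I)/(j + 6*I)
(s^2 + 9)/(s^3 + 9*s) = 1/s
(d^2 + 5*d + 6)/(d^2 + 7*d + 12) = (d + 2)/(d + 4)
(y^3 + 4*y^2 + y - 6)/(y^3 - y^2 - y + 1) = (y^2 + 5*y + 6)/(y^2 - 1)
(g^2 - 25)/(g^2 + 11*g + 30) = (g - 5)/(g + 6)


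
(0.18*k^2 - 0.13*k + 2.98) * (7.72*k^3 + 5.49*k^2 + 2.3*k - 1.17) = 1.3896*k^5 - 0.0154000000000001*k^4 + 22.7059*k^3 + 15.8506*k^2 + 7.0061*k - 3.4866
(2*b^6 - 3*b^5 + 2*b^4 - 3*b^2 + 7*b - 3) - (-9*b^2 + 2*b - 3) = 2*b^6 - 3*b^5 + 2*b^4 + 6*b^2 + 5*b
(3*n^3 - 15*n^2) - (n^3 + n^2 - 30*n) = 2*n^3 - 16*n^2 + 30*n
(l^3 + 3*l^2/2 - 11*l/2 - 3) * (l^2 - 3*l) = l^5 - 3*l^4/2 - 10*l^3 + 27*l^2/2 + 9*l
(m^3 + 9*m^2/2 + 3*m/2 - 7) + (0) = m^3 + 9*m^2/2 + 3*m/2 - 7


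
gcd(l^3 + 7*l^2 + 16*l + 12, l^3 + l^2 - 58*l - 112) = l + 2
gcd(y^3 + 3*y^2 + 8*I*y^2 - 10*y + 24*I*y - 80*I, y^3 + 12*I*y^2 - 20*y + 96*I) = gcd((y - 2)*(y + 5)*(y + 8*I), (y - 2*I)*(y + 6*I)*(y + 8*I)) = y + 8*I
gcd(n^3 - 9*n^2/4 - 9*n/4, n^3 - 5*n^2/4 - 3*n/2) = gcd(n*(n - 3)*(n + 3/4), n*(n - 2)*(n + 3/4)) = n^2 + 3*n/4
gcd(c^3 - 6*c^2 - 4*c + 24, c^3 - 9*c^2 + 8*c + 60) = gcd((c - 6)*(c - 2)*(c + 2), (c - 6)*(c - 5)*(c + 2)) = c^2 - 4*c - 12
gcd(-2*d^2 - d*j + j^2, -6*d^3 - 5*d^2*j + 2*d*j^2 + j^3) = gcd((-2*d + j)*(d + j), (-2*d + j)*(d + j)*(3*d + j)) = 2*d^2 + d*j - j^2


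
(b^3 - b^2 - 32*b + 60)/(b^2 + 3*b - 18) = (b^2 - 7*b + 10)/(b - 3)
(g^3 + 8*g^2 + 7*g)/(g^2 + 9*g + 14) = g*(g + 1)/(g + 2)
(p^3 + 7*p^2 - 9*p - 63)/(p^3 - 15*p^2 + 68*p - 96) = (p^2 + 10*p + 21)/(p^2 - 12*p + 32)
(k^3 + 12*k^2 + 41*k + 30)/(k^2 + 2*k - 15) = (k^2 + 7*k + 6)/(k - 3)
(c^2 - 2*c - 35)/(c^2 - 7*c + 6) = (c^2 - 2*c - 35)/(c^2 - 7*c + 6)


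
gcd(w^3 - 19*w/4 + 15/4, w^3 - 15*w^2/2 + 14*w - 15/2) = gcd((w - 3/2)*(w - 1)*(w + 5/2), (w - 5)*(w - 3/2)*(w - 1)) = w^2 - 5*w/2 + 3/2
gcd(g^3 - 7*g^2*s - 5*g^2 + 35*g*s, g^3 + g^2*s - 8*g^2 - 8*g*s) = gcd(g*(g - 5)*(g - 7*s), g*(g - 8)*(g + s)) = g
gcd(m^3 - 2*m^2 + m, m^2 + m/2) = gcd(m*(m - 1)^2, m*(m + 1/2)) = m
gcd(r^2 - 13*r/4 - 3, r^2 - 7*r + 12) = r - 4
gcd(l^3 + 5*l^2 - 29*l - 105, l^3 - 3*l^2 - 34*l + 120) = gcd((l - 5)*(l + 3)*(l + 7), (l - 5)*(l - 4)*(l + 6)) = l - 5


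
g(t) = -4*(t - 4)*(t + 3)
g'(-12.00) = 100.00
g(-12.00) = -576.00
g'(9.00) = -68.00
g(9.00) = -240.00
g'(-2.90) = 27.20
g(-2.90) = 2.76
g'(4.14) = -29.12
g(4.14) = -4.00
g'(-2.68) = 25.44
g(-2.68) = 8.55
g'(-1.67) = 17.36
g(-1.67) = 30.16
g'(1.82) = -10.56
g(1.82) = 42.03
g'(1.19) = -5.52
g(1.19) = 47.10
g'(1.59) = -8.72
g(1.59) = 44.25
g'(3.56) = -24.48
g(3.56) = 11.55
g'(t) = 4 - 8*t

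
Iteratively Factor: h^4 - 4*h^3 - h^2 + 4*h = (h - 1)*(h^3 - 3*h^2 - 4*h) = (h - 4)*(h - 1)*(h^2 + h) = h*(h - 4)*(h - 1)*(h + 1)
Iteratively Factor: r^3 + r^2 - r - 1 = (r - 1)*(r^2 + 2*r + 1) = (r - 1)*(r + 1)*(r + 1)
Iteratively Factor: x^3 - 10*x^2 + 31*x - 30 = (x - 2)*(x^2 - 8*x + 15) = (x - 5)*(x - 2)*(x - 3)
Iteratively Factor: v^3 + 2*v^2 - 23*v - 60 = (v - 5)*(v^2 + 7*v + 12) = (v - 5)*(v + 4)*(v + 3)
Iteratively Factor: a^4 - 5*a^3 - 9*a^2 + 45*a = (a)*(a^3 - 5*a^2 - 9*a + 45) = a*(a + 3)*(a^2 - 8*a + 15) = a*(a - 5)*(a + 3)*(a - 3)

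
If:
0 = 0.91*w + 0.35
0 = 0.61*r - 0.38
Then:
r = 0.62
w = -0.38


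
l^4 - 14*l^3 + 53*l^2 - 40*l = l*(l - 8)*(l - 5)*(l - 1)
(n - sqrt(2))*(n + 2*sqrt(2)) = n^2 + sqrt(2)*n - 4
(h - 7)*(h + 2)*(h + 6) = h^3 + h^2 - 44*h - 84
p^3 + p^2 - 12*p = p*(p - 3)*(p + 4)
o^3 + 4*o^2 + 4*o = o*(o + 2)^2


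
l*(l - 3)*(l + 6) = l^3 + 3*l^2 - 18*l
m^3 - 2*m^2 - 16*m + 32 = (m - 4)*(m - 2)*(m + 4)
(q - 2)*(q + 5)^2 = q^3 + 8*q^2 + 5*q - 50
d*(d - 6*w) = d^2 - 6*d*w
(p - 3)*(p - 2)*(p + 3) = p^3 - 2*p^2 - 9*p + 18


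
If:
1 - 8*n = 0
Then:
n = 1/8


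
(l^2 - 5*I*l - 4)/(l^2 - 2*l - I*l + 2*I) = (l - 4*I)/(l - 2)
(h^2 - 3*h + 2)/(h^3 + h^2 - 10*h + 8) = 1/(h + 4)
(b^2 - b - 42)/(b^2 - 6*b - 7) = (b + 6)/(b + 1)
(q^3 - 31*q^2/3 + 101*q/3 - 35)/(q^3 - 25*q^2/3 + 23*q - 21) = (q - 5)/(q - 3)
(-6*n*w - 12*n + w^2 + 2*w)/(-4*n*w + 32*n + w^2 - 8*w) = (6*n*w + 12*n - w^2 - 2*w)/(4*n*w - 32*n - w^2 + 8*w)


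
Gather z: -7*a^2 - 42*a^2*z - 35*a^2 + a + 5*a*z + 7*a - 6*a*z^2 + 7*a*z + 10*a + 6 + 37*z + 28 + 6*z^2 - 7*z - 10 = -42*a^2 + 18*a + z^2*(6 - 6*a) + z*(-42*a^2 + 12*a + 30) + 24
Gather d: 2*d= 2*d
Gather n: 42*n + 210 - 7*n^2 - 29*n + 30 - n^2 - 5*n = -8*n^2 + 8*n + 240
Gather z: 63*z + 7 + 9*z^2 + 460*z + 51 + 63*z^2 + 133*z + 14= 72*z^2 + 656*z + 72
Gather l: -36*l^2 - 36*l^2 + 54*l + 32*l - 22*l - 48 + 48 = -72*l^2 + 64*l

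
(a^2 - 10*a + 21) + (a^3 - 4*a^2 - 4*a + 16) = a^3 - 3*a^2 - 14*a + 37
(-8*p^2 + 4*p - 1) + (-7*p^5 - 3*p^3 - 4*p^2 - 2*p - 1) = -7*p^5 - 3*p^3 - 12*p^2 + 2*p - 2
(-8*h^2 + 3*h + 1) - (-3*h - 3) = -8*h^2 + 6*h + 4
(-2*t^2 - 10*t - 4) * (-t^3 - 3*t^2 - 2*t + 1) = 2*t^5 + 16*t^4 + 38*t^3 + 30*t^2 - 2*t - 4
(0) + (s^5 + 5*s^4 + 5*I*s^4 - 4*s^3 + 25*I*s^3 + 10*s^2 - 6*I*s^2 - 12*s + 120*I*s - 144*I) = s^5 + 5*s^4 + 5*I*s^4 - 4*s^3 + 25*I*s^3 + 10*s^2 - 6*I*s^2 - 12*s + 120*I*s - 144*I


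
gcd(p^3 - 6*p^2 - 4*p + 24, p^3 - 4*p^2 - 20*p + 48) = p^2 - 8*p + 12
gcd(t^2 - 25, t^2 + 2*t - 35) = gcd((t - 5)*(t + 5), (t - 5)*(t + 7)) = t - 5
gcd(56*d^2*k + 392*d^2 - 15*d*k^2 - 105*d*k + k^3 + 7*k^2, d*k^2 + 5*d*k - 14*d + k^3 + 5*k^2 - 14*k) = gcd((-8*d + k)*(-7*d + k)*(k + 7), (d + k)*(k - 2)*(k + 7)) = k + 7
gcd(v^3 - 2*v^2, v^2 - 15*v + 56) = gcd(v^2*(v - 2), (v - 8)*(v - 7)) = 1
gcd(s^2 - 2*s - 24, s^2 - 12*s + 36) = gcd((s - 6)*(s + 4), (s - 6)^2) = s - 6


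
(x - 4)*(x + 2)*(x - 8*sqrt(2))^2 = x^4 - 16*sqrt(2)*x^3 - 2*x^3 + 32*sqrt(2)*x^2 + 120*x^2 - 256*x + 128*sqrt(2)*x - 1024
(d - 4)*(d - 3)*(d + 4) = d^3 - 3*d^2 - 16*d + 48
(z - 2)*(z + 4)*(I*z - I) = I*z^3 + I*z^2 - 10*I*z + 8*I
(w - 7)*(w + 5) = w^2 - 2*w - 35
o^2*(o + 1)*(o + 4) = o^4 + 5*o^3 + 4*o^2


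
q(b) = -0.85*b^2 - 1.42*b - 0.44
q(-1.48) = -0.20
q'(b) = -1.7*b - 1.42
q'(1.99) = -4.80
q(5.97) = -39.21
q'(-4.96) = 7.01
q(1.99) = -6.63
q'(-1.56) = 1.23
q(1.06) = -2.90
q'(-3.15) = 3.94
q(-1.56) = -0.29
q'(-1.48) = 1.10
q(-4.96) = -14.31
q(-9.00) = -56.51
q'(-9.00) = 13.88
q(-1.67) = -0.44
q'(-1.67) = 1.42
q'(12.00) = -21.82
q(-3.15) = -4.40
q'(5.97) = -11.57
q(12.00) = -139.88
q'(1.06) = -3.22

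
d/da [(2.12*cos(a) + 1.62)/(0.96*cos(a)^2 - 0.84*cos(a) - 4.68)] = 0.0722626893282461*(2.0352*cos(a)^2 + 3.1104*cos(a) + 8.5608)*sin(a)/(0.258064516129032*sin(a)^2 + 0.225806451612903*cos(a) + 1.0)^2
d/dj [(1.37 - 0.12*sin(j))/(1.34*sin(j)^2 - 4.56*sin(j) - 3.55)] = (0.1608*sin(j)^2 - 3.6716*sin(j) + 6.6732)*cos(j)/(1.7956*sin(j)^4 - 12.2208*sin(j)^3 + 11.2796*sin(j)^2 + 32.376*sin(j) + 12.6025)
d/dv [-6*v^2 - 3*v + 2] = -12*v - 3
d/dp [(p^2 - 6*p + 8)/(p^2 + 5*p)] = (11*p^2 - 16*p - 40)/(p^2*(p^2 + 10*p + 25))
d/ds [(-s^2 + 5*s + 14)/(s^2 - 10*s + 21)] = 5/(s^2 - 6*s + 9)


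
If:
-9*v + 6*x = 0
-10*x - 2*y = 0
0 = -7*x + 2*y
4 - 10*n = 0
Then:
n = 2/5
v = 0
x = 0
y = 0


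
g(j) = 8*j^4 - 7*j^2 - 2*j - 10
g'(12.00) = 55126.00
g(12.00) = 164846.00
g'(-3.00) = -824.00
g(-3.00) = 581.00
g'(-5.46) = -5134.24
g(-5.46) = 6902.09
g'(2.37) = 390.81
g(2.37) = 198.34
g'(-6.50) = -8699.00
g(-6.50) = 13987.75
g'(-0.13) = -0.25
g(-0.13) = -9.86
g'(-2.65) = -560.41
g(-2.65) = 340.67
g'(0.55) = -4.38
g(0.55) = -12.49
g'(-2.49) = -461.16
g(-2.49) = 259.11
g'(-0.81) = -7.67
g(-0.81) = -9.53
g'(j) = 32*j^3 - 14*j - 2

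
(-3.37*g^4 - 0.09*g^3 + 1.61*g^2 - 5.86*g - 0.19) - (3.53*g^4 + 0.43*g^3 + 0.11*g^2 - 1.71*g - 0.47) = -6.9*g^4 - 0.52*g^3 + 1.5*g^2 - 4.15*g + 0.28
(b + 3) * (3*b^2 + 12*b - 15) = 3*b^3 + 21*b^2 + 21*b - 45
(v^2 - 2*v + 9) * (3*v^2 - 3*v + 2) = 3*v^4 - 9*v^3 + 35*v^2 - 31*v + 18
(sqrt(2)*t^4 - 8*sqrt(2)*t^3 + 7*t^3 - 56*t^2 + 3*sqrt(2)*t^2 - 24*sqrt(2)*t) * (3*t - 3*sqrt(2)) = 3*sqrt(2)*t^5 - 24*sqrt(2)*t^4 + 15*t^4 - 120*t^3 - 12*sqrt(2)*t^3 - 18*t^2 + 96*sqrt(2)*t^2 + 144*t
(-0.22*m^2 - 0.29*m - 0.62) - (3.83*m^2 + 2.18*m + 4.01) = -4.05*m^2 - 2.47*m - 4.63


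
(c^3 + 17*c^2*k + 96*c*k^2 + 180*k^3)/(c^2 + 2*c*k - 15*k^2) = (c^2 + 12*c*k + 36*k^2)/(c - 3*k)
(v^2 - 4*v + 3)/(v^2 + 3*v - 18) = (v - 1)/(v + 6)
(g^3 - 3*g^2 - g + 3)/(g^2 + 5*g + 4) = (g^2 - 4*g + 3)/(g + 4)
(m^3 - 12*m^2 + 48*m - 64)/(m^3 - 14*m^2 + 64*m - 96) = (m - 4)/(m - 6)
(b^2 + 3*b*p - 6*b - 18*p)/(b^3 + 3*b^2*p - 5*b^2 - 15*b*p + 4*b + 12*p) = (b - 6)/(b^2 - 5*b + 4)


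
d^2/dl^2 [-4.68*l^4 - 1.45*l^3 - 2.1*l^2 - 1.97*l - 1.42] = -56.16*l^2 - 8.7*l - 4.2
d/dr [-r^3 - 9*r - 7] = -3*r^2 - 9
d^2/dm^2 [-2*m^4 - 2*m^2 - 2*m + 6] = -24*m^2 - 4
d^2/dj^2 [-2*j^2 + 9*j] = -4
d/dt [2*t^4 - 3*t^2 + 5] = 8*t^3 - 6*t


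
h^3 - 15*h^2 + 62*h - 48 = (h - 8)*(h - 6)*(h - 1)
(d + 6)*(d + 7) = d^2 + 13*d + 42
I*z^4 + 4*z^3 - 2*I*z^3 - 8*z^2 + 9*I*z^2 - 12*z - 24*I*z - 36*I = (z - 3)*(z - 6*I)*(z + 2*I)*(I*z + I)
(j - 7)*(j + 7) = j^2 - 49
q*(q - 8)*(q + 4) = q^3 - 4*q^2 - 32*q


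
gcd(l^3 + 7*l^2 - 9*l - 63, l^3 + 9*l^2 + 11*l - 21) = l^2 + 10*l + 21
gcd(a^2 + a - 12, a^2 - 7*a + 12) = a - 3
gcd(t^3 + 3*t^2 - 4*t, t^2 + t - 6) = 1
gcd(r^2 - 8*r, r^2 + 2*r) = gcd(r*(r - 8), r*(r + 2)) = r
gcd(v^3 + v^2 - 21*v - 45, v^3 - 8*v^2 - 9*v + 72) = v + 3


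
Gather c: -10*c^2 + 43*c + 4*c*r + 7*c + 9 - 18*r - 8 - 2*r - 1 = -10*c^2 + c*(4*r + 50) - 20*r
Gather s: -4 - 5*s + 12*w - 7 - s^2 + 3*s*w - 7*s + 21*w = -s^2 + s*(3*w - 12) + 33*w - 11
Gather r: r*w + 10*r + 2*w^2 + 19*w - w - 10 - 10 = r*(w + 10) + 2*w^2 + 18*w - 20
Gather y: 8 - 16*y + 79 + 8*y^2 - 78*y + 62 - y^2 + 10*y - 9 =7*y^2 - 84*y + 140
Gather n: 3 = 3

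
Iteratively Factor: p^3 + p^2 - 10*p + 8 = (p - 2)*(p^2 + 3*p - 4) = (p - 2)*(p - 1)*(p + 4)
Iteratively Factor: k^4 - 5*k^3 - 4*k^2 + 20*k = (k - 5)*(k^3 - 4*k) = k*(k - 5)*(k^2 - 4) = k*(k - 5)*(k + 2)*(k - 2)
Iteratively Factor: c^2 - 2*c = (c - 2)*(c)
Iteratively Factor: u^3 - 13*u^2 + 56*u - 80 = (u - 4)*(u^2 - 9*u + 20) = (u - 4)^2*(u - 5)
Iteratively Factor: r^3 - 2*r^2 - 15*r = (r - 5)*(r^2 + 3*r) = (r - 5)*(r + 3)*(r)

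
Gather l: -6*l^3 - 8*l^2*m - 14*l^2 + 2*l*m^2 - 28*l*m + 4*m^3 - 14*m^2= -6*l^3 + l^2*(-8*m - 14) + l*(2*m^2 - 28*m) + 4*m^3 - 14*m^2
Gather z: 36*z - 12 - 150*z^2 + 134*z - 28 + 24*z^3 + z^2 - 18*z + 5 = 24*z^3 - 149*z^2 + 152*z - 35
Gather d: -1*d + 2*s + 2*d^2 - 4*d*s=2*d^2 + d*(-4*s - 1) + 2*s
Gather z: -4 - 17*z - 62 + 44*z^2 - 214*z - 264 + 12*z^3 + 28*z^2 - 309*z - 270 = 12*z^3 + 72*z^2 - 540*z - 600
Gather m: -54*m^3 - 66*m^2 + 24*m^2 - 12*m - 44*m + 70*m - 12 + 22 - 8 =-54*m^3 - 42*m^2 + 14*m + 2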